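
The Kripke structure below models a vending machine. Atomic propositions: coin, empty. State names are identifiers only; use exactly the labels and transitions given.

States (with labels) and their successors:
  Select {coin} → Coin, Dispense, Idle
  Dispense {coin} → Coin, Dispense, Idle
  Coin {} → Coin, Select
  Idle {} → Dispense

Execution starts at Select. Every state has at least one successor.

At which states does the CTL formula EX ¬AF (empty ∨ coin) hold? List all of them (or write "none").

States satisfying ¬AF (empty ∨ coin): {Coin}.
States satisfying EX ¬AF (empty ∨ coin): {Select, Dispense, Coin}.

{Select, Dispense, Coin}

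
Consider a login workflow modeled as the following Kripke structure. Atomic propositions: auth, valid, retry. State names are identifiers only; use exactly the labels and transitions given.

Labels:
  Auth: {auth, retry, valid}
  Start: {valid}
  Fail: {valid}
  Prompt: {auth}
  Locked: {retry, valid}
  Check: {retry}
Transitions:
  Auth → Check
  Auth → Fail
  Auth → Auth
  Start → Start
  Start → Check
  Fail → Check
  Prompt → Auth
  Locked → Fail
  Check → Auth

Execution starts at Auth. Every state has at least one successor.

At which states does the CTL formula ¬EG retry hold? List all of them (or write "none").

States satisfying retry: {Auth, Locked, Check}.
States satisfying EG retry: {Auth, Check}.
States satisfying ¬EG retry: {Start, Fail, Prompt, Locked}.

{Start, Fail, Prompt, Locked}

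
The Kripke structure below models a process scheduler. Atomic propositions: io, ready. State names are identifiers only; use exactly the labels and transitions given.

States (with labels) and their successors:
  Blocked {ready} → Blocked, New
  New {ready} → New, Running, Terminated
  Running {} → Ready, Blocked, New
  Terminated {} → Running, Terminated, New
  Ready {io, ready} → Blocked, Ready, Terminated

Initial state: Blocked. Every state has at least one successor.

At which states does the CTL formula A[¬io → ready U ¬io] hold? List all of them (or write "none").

States satisfying ¬io → ready: {Blocked, New, Ready}.
States satisfying ¬io: {Blocked, New, Running, Terminated}.
States satisfying A[¬io → ready U ¬io]: {Blocked, New, Running, Terminated}.

{Blocked, New, Running, Terminated}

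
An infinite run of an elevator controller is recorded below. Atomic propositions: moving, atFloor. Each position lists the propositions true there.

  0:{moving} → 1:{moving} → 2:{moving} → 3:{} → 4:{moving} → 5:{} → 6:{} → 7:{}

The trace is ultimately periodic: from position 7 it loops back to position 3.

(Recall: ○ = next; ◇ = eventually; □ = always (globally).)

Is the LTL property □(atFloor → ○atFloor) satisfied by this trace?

Holds

atFloor → ○atFloor holds at every position 0..7, and those are all positions ever visited, so □(atFloor → ○atFloor) holds.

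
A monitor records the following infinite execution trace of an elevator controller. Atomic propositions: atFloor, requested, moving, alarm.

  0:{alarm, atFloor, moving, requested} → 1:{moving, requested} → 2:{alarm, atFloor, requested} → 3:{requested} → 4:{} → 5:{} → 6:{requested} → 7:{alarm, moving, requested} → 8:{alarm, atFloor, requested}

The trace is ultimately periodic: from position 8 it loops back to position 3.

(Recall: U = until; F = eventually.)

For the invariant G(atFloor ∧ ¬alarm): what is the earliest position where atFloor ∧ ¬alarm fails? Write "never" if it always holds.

0

At position 0 the labels are {alarm, atFloor, moving, requested}, so atFloor ∧ ¬alarm is false there. This is the first violation.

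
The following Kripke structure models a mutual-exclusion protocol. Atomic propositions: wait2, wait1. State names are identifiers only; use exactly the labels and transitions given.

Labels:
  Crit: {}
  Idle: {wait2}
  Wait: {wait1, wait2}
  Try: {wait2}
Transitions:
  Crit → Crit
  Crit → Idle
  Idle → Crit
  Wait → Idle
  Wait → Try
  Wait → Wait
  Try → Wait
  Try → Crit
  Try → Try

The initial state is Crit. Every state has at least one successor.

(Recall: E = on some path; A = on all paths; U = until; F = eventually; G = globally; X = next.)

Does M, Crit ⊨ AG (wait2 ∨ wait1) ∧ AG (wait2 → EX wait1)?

Does not hold

States satisfying wait2 ∨ wait1: {Idle, Wait, Try}.
States satisfying AG (wait2 ∨ wait1): ∅.
States satisfying wait2 → EX wait1: {Crit, Wait, Try}.
States satisfying AG (wait2 → EX wait1): ∅.
States satisfying AG (wait2 ∨ wait1) ∧ AG (wait2 → EX wait1): ∅.
Crit ∉ Sat(AG (wait2 ∨ wait1) ∧ AG (wait2 → EX wait1)).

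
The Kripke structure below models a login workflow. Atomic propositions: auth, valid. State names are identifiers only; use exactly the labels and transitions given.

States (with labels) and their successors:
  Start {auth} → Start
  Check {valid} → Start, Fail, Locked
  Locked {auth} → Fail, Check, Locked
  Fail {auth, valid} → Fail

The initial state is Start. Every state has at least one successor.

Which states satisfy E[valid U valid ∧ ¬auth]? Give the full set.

States satisfying valid: {Check, Fail}.
States satisfying valid ∧ ¬auth: {Check}.
States satisfying E[valid U valid ∧ ¬auth]: {Check}.

{Check}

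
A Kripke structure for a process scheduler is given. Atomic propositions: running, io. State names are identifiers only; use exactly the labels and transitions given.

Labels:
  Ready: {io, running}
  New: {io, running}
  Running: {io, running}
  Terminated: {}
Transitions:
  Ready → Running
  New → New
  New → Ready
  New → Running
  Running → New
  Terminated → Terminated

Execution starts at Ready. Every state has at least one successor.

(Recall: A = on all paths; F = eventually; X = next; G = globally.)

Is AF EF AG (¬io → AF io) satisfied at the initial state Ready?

States satisfying EF AG (¬io → AF io): {Ready, New, Running}.
States satisfying AF EF AG (¬io → AF io): {Ready, New, Running}.
Ready ∈ Sat(AF EF AG (¬io → AF io)).

Satisfied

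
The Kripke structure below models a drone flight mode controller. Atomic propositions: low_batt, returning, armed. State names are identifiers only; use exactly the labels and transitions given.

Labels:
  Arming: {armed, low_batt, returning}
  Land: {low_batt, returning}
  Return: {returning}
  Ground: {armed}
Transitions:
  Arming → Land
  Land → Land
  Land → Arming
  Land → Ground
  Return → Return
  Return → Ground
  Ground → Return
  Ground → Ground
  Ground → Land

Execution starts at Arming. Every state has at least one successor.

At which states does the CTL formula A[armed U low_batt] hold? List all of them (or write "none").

{Arming, Land}

States satisfying armed: {Arming, Ground}.
States satisfying low_batt: {Arming, Land}.
States satisfying A[armed U low_batt]: {Arming, Land}.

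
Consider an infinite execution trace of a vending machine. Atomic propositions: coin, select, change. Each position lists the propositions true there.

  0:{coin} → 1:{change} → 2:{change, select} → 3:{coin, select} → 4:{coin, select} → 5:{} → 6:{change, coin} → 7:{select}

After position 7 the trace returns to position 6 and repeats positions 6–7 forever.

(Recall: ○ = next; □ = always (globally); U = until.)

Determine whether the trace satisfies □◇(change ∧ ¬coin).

Does not hold

◇(change ∧ ¬coin) must hold at every position from 0 onward. It fails at position 3, so □◇(change ∧ ¬coin) is false.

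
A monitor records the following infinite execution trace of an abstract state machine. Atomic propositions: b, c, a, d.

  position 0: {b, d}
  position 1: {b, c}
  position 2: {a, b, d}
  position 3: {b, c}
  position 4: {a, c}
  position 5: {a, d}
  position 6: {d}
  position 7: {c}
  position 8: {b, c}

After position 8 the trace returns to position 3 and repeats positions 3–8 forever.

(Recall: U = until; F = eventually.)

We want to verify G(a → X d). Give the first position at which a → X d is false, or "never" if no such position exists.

2

Check a → X d at each position in order: 0 ✓, 1 ✓.
At position 2 the labels are {a, b, d} and the next position 3 has {b, c}, so a → X d is false there. This is the first violation.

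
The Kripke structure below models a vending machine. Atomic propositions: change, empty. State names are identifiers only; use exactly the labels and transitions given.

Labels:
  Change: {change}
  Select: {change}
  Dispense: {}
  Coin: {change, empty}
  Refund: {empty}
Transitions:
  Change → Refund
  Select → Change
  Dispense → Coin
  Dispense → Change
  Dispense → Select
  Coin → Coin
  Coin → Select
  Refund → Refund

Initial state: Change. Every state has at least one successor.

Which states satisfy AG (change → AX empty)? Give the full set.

{Change, Refund}

States satisfying change → AX empty: {Change, Dispense, Refund}.
States satisfying AG (change → AX empty): {Change, Refund}.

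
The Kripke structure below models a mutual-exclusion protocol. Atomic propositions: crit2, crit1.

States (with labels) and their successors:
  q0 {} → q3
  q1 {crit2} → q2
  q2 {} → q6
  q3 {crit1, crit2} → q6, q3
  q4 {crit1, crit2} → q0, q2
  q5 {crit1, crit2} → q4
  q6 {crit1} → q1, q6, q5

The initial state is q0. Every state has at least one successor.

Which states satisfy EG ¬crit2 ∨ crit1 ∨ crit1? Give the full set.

States satisfying ¬crit2: {q0, q2, q6}.
States satisfying EG ¬crit2: {q2, q6}.
States satisfying crit1 ∨ crit1: {q3, q4, q5, q6}.
States satisfying EG ¬crit2 ∨ crit1 ∨ crit1: {q2, q3, q4, q5, q6}.

{q2, q3, q4, q5, q6}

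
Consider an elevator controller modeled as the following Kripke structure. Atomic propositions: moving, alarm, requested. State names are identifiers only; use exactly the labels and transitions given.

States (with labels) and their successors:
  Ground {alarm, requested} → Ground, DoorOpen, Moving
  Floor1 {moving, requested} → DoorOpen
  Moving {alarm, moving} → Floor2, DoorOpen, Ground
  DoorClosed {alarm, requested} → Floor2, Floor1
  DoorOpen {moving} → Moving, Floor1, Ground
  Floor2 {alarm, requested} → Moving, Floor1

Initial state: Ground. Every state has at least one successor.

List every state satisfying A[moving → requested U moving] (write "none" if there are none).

States satisfying moving → requested: {Ground, Floor1, DoorClosed, Floor2}.
States satisfying moving: {Floor1, Moving, DoorOpen}.
States satisfying A[moving → requested U moving]: {Floor1, Moving, DoorClosed, DoorOpen, Floor2}.

{Floor1, Moving, DoorClosed, DoorOpen, Floor2}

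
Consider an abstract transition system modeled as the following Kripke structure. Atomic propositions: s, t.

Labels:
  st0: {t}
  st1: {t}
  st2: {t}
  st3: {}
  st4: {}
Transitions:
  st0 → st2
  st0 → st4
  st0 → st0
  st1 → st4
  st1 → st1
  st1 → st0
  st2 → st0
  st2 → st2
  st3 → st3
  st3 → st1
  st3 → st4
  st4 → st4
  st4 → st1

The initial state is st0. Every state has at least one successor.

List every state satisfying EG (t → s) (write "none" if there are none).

{st3, st4}

States satisfying t → s: {st3, st4}.
States satisfying EG (t → s): {st3, st4}.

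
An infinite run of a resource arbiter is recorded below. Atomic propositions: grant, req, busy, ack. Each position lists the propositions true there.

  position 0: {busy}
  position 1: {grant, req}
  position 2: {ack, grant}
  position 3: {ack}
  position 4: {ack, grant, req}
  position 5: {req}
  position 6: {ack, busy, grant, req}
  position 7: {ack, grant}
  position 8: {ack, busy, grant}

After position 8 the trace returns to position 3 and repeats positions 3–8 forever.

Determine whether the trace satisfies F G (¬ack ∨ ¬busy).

Violated

G (¬ack ∨ ¬busy) is false at every position 0..8, so it never becomes true and F G (¬ack ∨ ¬busy) fails.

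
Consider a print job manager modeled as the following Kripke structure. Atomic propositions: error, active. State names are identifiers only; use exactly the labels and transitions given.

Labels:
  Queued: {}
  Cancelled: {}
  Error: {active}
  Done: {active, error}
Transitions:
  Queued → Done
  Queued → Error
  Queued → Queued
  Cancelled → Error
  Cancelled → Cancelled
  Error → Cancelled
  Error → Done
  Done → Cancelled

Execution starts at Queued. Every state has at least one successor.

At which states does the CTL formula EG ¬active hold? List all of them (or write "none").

States satisfying ¬active: {Queued, Cancelled}.
States satisfying EG ¬active: {Queued, Cancelled}.

{Queued, Cancelled}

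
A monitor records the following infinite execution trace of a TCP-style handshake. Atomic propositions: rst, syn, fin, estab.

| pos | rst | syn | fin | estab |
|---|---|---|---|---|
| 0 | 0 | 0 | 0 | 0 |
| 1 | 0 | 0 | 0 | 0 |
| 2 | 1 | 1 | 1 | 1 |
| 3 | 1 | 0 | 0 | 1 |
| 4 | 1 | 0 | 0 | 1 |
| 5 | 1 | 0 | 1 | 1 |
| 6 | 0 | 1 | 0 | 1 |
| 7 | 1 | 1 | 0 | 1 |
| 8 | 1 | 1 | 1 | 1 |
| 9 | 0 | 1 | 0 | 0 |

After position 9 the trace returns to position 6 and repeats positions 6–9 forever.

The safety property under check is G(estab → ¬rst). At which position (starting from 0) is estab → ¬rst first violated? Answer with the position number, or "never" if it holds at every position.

2

Check estab → ¬rst at each position in order: 0 ✓, 1 ✓.
At position 2 the labels are {estab, fin, rst, syn}, so estab → ¬rst is false there. This is the first violation.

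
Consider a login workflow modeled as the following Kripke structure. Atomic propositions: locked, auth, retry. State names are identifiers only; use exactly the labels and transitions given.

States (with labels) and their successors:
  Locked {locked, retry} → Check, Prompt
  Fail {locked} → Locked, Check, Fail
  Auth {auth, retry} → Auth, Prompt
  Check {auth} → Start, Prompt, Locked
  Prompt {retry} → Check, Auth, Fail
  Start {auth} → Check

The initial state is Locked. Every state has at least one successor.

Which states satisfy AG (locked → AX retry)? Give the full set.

none

States satisfying locked → AX retry: {Auth, Check, Prompt, Start}.
States satisfying AG (locked → AX retry): ∅.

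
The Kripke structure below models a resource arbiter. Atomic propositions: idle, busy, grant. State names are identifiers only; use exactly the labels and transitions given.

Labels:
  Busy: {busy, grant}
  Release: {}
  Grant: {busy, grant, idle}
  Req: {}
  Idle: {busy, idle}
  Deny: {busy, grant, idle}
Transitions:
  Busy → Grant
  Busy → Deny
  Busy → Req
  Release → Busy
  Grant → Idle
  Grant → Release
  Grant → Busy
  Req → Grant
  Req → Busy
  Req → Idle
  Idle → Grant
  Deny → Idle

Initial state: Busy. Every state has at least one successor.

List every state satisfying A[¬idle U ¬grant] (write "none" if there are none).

States satisfying ¬idle: {Busy, Release, Req}.
States satisfying ¬grant: {Release, Req, Idle}.
States satisfying A[¬idle U ¬grant]: {Release, Req, Idle}.

{Release, Req, Idle}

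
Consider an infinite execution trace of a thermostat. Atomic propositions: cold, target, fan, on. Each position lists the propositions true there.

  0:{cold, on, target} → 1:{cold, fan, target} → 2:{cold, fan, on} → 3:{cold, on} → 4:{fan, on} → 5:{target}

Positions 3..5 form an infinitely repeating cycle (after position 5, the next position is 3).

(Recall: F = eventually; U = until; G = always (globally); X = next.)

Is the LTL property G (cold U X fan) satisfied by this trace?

Violated

cold U X fan must hold at every position from 0 onward. It fails at position 4, so G (cold U X fan) is false.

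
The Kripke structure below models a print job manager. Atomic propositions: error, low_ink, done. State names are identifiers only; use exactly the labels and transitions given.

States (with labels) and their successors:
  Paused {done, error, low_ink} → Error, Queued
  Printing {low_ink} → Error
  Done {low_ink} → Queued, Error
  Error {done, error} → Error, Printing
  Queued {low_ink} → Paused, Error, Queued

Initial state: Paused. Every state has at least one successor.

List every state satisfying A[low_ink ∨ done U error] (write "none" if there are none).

{Paused, Printing, Error}

States satisfying low_ink ∨ done: {Paused, Printing, Done, Error, Queued}.
States satisfying error: {Paused, Error}.
States satisfying A[low_ink ∨ done U error]: {Paused, Printing, Error}.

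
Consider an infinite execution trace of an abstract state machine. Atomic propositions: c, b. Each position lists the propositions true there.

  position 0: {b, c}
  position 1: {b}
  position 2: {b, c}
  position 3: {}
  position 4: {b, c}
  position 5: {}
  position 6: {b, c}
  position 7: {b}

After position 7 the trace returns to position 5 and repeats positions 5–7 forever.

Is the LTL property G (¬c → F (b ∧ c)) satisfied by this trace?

Holds

¬c → F (b ∧ c) holds at every position 0..7, and those are all positions ever visited, so G (¬c → F (b ∧ c)) holds.
Positions where ¬c holds: 1, 3, 5, 7.
Check F (b ∧ c) at each: 1→ok, 3→ok, 5→ok, 7→ok.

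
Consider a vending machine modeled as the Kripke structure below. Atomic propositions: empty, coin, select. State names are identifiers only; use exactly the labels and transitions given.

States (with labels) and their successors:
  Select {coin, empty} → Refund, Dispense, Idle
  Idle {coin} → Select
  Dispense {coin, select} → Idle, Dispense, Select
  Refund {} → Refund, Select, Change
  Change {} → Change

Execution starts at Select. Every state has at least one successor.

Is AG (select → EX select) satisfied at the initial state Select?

Holds

States satisfying select → EX select: {Select, Idle, Dispense, Refund, Change}.
States satisfying AG (select → EX select): {Select, Idle, Dispense, Refund, Change}.
Every state reachable from Select satisfies select → EX select.
Select ∈ Sat(AG (select → EX select)).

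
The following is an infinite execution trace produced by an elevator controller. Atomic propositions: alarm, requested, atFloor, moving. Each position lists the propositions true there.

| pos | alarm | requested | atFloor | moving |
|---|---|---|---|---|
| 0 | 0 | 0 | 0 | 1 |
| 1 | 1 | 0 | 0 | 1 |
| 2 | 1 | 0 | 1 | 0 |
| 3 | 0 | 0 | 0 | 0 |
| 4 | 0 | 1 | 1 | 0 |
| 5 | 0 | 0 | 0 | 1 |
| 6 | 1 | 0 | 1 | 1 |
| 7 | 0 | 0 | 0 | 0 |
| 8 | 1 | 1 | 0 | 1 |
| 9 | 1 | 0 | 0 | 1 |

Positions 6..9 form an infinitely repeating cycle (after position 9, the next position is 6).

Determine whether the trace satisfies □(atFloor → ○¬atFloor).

atFloor → ○¬atFloor holds at every position 0..9, and those are all positions ever visited, so □(atFloor → ○¬atFloor) holds.
Positions where atFloor holds: 2, 4, 6.
Check ○¬atFloor at each: 2→ok, 4→ok, 6→ok.

Yes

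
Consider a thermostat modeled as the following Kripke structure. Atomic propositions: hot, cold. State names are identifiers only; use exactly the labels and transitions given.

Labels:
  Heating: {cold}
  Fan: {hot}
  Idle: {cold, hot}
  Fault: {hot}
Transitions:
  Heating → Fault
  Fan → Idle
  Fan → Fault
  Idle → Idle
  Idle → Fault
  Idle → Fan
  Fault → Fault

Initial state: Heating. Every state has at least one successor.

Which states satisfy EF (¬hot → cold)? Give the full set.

States satisfying ¬hot → cold: {Heating, Fan, Idle, Fault}.
States satisfying EF (¬hot → cold): {Heating, Fan, Idle, Fault}.

{Heating, Fan, Idle, Fault}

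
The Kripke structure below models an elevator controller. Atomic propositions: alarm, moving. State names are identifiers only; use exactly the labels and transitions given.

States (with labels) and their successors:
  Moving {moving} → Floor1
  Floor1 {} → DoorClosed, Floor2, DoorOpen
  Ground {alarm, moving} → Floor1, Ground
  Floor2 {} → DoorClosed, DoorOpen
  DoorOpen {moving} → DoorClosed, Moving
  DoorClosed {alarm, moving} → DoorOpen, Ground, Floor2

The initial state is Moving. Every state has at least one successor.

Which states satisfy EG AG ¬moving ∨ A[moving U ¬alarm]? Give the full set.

States satisfying AG ¬moving: ∅.
States satisfying EG AG ¬moving: ∅.
States satisfying moving: {Moving, Ground, DoorOpen, DoorClosed}.
States satisfying ¬alarm: {Moving, Floor1, Floor2, DoorOpen}.
States satisfying A[moving U ¬alarm]: {Moving, Floor1, Floor2, DoorOpen}.
States satisfying EG AG ¬moving ∨ A[moving U ¬alarm]: {Moving, Floor1, Floor2, DoorOpen}.

{Moving, Floor1, Floor2, DoorOpen}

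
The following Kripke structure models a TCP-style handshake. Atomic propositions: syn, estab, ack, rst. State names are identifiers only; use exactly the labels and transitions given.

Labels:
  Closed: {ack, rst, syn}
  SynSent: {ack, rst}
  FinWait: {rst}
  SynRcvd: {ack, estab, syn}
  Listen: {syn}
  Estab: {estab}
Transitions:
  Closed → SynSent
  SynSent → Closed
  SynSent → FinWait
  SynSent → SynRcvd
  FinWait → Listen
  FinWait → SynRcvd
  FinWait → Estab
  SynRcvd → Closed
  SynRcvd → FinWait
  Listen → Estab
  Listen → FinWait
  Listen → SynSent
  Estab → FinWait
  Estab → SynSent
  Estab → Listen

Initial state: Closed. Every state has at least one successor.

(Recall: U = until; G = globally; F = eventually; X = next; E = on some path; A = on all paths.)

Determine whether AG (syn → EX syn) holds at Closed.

No

States satisfying syn → EX syn: {SynSent, FinWait, SynRcvd, Estab}.
States satisfying AG (syn → EX syn): ∅.
Closed is reachable from Closed and violates syn → EX syn, so AG fails at Closed.
Closed ∉ Sat(AG (syn → EX syn)).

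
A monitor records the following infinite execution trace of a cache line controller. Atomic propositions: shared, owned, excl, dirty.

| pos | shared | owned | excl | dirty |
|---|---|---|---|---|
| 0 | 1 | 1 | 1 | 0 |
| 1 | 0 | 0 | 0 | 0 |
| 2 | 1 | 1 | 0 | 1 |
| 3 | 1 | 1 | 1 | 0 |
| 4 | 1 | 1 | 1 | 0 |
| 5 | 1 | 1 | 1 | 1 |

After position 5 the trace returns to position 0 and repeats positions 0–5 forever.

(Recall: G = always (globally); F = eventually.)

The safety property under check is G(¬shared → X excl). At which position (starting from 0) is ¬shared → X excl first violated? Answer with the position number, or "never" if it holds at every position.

1

Check ¬shared → X excl at each position in order: 0 ✓.
At position 1 the labels are {} and the next position 2 has {dirty, owned, shared}, so ¬shared → X excl is false there. This is the first violation.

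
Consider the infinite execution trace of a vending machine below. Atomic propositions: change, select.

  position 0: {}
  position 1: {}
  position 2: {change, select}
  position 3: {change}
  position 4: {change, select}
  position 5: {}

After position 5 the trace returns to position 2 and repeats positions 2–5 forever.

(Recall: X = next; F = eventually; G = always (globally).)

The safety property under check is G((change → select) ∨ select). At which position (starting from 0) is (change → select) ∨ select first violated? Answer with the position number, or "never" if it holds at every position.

3

Check (change → select) ∨ select at each position in order: 0 ✓, 1 ✓, 2 ✓.
At position 3 the labels are {change}, so (change → select) ∨ select is false there. This is the first violation.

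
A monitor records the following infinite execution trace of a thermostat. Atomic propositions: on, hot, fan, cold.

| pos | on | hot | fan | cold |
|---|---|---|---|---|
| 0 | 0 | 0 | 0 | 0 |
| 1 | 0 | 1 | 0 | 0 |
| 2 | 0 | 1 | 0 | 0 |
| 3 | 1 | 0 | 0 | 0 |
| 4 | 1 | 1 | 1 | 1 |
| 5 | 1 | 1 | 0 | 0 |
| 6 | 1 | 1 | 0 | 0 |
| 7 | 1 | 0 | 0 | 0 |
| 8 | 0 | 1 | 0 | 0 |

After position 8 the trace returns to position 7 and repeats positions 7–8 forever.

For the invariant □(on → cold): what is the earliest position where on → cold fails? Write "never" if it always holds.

Check on → cold at each position in order: 0 ✓, 1 ✓, 2 ✓.
At position 3 the labels are {on}, so on → cold is false there. This is the first violation.

3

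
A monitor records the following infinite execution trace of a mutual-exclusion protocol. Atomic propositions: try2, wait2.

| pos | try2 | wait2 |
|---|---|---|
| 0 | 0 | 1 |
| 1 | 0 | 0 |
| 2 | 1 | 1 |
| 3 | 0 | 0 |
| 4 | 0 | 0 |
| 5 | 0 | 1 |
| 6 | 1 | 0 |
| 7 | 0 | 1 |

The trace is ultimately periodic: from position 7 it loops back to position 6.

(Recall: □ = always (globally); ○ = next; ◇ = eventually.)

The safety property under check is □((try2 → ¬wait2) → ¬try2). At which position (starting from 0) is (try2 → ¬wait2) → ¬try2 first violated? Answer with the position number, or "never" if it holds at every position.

6

Check (try2 → ¬wait2) → ¬try2 at each position in order: 0 ✓, 1 ✓, 2 ✓, 3 ✓, 4 ✓, 5 ✓.
At position 6 the labels are {try2}, so (try2 → ¬wait2) → ¬try2 is false there. This is the first violation.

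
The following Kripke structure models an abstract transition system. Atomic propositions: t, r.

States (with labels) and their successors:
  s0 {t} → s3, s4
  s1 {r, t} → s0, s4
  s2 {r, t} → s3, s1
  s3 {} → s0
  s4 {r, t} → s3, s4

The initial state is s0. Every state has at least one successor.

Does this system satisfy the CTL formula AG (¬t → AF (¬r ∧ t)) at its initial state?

States satisfying ¬t → AF (¬r ∧ t): {s0, s1, s2, s3, s4}.
States satisfying AG (¬t → AF (¬r ∧ t)): {s0, s1, s2, s3, s4}.
Every state reachable from s0 satisfies ¬t → AF (¬r ∧ t).
s0 ∈ Sat(AG (¬t → AF (¬r ∧ t))).

Satisfied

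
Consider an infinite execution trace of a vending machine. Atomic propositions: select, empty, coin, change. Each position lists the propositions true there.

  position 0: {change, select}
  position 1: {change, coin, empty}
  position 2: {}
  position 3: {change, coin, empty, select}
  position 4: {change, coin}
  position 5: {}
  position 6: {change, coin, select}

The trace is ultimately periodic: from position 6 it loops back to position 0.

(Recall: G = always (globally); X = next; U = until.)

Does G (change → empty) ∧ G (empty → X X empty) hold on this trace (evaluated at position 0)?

No

change → empty must hold at every position from 0 onward. It fails at position 0, so G (change → empty) is false.
Positions where change holds: 0, 1, 3, 4, 6.
Check empty at each: 0→fails, 1→ok, 3→ok, 4→fails, 6→fails.
empty → X X empty must hold at every position from 0 onward. It fails at position 3, so G (empty → X X empty) is false.
Positions where empty holds: 1, 3.
Check X X empty at each: 1→ok, 3→fails.
At position 0: G (change → empty) is false; G (empty → X X empty) is false; so G (change → empty) ∧ G (empty → X X empty) is false.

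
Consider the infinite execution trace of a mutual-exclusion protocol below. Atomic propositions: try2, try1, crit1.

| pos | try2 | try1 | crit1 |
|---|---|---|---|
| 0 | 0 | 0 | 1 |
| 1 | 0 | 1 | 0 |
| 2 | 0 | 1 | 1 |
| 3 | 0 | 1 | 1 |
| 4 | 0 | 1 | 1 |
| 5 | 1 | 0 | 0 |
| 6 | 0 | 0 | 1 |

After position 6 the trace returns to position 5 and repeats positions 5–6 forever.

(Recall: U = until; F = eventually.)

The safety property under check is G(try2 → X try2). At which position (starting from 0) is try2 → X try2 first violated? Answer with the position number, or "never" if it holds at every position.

5

Check try2 → X try2 at each position in order: 0 ✓, 1 ✓, 2 ✓, 3 ✓, 4 ✓.
At position 5 the labels are {try2} and the next position 6 has {crit1}, so try2 → X try2 is false there. This is the first violation.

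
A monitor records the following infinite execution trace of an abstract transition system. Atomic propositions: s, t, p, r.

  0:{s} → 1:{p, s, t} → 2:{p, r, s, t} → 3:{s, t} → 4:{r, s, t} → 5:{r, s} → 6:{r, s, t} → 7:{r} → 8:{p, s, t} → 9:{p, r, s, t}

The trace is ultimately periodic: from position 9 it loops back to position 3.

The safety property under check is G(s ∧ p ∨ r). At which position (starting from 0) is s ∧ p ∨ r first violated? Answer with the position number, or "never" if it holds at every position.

0

At position 0 the labels are {s}, so s ∧ p ∨ r is false there. This is the first violation.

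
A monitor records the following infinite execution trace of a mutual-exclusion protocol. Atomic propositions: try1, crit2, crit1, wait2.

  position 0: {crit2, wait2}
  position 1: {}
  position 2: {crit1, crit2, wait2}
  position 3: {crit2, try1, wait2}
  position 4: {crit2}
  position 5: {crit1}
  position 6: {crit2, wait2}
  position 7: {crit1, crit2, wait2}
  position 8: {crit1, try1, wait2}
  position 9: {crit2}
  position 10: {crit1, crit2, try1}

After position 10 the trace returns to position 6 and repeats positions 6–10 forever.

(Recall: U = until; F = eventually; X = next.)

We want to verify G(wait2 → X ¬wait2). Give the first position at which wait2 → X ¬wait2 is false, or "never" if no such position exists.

Check wait2 → X ¬wait2 at each position in order: 0 ✓, 1 ✓.
At position 2 the labels are {crit1, crit2, wait2} and the next position 3 has {crit2, try1, wait2}, so wait2 → X ¬wait2 is false there. This is the first violation.

2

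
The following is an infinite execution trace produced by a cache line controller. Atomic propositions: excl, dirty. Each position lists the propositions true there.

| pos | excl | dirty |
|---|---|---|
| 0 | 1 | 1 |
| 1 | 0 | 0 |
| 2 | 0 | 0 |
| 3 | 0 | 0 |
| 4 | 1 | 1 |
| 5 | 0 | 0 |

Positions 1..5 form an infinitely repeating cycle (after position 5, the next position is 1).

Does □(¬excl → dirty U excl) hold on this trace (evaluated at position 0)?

Does not hold

¬excl → dirty U excl must hold at every position from 0 onward. It fails at position 1, so □(¬excl → dirty U excl) is false.
Positions where ¬excl holds: 1, 2, 3, 5.
Check dirty U excl at each: 1→fails, 2→fails, 3→fails, 5→fails.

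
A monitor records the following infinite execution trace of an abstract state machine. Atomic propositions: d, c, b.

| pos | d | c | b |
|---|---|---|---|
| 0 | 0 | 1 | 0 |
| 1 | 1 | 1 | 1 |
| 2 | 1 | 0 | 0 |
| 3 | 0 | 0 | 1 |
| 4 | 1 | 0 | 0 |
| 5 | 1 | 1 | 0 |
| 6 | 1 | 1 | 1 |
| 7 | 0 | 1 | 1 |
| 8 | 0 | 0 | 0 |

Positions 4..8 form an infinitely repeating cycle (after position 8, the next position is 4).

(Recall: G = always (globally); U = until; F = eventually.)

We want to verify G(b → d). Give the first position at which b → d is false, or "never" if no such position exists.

3

Check b → d at each position in order: 0 ✓, 1 ✓, 2 ✓.
At position 3 the labels are {b}, so b → d is false there. This is the first violation.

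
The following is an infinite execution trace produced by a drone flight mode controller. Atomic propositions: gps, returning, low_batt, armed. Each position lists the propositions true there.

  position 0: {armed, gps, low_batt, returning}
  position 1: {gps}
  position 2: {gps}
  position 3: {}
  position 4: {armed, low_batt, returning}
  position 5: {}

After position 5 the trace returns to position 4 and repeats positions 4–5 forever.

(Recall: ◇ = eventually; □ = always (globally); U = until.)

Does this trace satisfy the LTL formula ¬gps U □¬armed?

Walking from position 0: at position 0, □¬armed has not yet held and ¬gps fails, so ¬gps U □¬armed is false.

Violated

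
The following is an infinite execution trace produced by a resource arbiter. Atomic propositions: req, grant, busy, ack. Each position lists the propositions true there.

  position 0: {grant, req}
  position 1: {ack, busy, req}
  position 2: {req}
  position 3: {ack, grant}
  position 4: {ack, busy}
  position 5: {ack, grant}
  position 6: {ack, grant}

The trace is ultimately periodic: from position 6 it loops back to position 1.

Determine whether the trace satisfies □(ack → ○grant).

ack → ○grant must hold at every position from 0 onward. It fails at position 1, so □(ack → ○grant) is false.
Positions where ack holds: 1, 3, 4, 5, 6.
Check ○grant at each: 1→fails, 3→fails, 4→ok, 5→ok, 6→fails.

No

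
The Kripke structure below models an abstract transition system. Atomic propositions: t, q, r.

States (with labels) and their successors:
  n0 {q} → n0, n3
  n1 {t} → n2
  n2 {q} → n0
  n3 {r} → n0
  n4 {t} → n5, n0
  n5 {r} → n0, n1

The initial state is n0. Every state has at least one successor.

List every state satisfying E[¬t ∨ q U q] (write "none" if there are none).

{n0, n2, n3, n5}

States satisfying ¬t ∨ q: {n0, n2, n3, n5}.
States satisfying q: {n0, n2}.
States satisfying E[¬t ∨ q U q]: {n0, n2, n3, n5}.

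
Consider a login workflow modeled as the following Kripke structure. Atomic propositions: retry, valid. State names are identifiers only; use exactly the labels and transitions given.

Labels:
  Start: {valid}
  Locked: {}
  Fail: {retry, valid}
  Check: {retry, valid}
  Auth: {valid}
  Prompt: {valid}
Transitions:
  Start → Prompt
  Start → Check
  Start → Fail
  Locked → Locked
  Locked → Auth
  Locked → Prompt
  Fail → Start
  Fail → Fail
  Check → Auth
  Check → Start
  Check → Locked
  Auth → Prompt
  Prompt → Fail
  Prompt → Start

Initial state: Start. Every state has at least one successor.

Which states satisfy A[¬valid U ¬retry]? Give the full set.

{Start, Locked, Auth, Prompt}

States satisfying ¬valid: {Locked}.
States satisfying ¬retry: {Start, Locked, Auth, Prompt}.
States satisfying A[¬valid U ¬retry]: {Start, Locked, Auth, Prompt}.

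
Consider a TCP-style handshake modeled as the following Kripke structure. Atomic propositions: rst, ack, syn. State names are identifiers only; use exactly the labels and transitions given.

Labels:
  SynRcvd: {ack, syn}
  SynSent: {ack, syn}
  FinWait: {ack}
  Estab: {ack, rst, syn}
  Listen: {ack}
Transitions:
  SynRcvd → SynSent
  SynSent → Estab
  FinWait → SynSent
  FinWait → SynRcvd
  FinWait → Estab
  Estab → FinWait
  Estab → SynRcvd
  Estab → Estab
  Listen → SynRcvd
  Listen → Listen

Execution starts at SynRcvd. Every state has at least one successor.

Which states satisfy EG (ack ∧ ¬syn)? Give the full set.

{Listen}

States satisfying ack ∧ ¬syn: {FinWait, Listen}.
States satisfying EG (ack ∧ ¬syn): {Listen}.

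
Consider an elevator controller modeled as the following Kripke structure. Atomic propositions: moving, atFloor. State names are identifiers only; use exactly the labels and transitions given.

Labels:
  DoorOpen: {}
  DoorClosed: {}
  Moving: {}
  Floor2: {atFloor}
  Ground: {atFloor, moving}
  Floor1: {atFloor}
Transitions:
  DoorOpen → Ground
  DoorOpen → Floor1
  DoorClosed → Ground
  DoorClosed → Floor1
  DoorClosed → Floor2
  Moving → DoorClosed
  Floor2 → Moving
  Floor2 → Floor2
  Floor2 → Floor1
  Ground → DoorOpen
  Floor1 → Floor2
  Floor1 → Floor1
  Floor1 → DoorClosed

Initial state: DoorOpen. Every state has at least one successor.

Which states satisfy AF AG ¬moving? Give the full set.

none

States satisfying AG ¬moving: ∅.
States satisfying AF AG ¬moving: ∅.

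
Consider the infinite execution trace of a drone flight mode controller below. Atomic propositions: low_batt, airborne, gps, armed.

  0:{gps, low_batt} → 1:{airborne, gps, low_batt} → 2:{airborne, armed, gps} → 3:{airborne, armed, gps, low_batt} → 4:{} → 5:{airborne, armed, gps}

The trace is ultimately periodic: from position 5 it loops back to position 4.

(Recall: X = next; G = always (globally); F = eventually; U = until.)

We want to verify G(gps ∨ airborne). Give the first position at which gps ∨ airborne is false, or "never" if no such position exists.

4

Check gps ∨ airborne at each position in order: 0 ✓, 1 ✓, 2 ✓, 3 ✓.
At position 4 the labels are {}, so gps ∨ airborne is false there. This is the first violation.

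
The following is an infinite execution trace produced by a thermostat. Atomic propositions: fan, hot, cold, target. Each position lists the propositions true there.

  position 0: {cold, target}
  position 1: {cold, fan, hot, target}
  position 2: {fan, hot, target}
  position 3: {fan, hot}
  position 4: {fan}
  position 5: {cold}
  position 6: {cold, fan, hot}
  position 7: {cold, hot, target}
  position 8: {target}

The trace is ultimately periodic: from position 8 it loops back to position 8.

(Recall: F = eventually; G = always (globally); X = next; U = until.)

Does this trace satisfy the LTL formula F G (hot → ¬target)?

Satisfied

G (hot → ¬target) holds at position 8, which is reachable from 0, so F G (hot → ¬target) holds.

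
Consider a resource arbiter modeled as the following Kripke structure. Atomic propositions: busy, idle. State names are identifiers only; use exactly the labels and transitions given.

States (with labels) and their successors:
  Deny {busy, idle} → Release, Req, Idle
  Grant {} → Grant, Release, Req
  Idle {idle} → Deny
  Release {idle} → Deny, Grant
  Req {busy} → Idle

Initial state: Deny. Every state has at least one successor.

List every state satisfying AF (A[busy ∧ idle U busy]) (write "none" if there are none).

States satisfying A[busy ∧ idle U busy]: {Deny, Req}.
States satisfying AF (A[busy ∧ idle U busy]): {Deny, Idle, Req}.

{Deny, Idle, Req}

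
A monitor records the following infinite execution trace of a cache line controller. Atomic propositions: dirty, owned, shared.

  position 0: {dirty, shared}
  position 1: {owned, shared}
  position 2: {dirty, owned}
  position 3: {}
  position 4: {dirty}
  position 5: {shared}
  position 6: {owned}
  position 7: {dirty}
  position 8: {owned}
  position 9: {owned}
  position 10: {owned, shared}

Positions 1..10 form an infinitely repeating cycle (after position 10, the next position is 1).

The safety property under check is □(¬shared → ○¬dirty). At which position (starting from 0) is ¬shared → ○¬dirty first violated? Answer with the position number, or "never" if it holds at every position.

Check ¬shared → ○¬dirty at each position in order: 0 ✓, 1 ✓, 2 ✓.
At position 3 the labels are {} and the next position 4 has {dirty}, so ¬shared → ○¬dirty is false there. This is the first violation.

3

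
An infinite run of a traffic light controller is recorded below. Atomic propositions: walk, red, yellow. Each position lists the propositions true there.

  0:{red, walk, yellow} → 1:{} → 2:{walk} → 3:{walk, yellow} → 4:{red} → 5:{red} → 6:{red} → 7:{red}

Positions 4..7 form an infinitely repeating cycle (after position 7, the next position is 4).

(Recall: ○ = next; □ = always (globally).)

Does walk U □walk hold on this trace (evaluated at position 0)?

Violated

Walking from position 0: at position 1, □walk has not yet held and walk fails, so walk U □walk is false.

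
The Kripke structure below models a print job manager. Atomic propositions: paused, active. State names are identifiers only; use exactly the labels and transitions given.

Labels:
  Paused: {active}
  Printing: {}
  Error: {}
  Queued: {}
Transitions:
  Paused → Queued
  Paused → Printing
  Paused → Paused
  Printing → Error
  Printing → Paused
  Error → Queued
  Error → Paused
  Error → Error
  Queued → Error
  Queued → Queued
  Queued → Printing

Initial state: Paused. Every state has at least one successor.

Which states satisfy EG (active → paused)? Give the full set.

States satisfying active → paused: {Printing, Error, Queued}.
States satisfying EG (active → paused): {Printing, Error, Queued}.

{Printing, Error, Queued}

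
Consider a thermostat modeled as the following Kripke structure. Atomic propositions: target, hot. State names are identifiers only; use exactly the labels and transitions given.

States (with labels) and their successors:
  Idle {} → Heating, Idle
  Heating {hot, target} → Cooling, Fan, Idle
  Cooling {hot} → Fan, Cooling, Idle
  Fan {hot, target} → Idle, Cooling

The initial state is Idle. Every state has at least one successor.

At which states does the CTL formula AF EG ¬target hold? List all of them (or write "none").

{Idle, Heating, Cooling, Fan}

States satisfying EG ¬target: {Idle, Cooling}.
States satisfying AF EG ¬target: {Idle, Heating, Cooling, Fan}.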